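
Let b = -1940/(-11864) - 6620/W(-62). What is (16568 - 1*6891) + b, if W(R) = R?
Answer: 899593937/91946 ≈ 9783.9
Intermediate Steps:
b = 9832495/91946 (b = -1940/(-11864) - 6620/(-62) = -1940*(-1/11864) - 6620*(-1/62) = 485/2966 + 3310/31 = 9832495/91946 ≈ 106.94)
(16568 - 1*6891) + b = (16568 - 1*6891) + 9832495/91946 = (16568 - 6891) + 9832495/91946 = 9677 + 9832495/91946 = 899593937/91946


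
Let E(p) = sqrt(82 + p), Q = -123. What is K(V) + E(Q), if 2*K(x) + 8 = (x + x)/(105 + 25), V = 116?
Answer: -202/65 + I*sqrt(41) ≈ -3.1077 + 6.4031*I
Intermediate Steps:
K(x) = -4 + x/130 (K(x) = -4 + ((x + x)/(105 + 25))/2 = -4 + ((2*x)/130)/2 = -4 + ((2*x)*(1/130))/2 = -4 + (x/65)/2 = -4 + x/130)
K(V) + E(Q) = (-4 + (1/130)*116) + sqrt(82 - 123) = (-4 + 58/65) + sqrt(-41) = -202/65 + I*sqrt(41)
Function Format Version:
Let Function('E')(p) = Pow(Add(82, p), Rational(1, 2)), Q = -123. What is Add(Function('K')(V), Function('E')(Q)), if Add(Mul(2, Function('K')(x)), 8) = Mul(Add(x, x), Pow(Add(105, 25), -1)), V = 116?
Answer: Add(Rational(-202, 65), Mul(I, Pow(41, Rational(1, 2)))) ≈ Add(-3.1077, Mul(6.4031, I))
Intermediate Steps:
Function('K')(x) = Add(-4, Mul(Rational(1, 130), x)) (Function('K')(x) = Add(-4, Mul(Rational(1, 2), Mul(Add(x, x), Pow(Add(105, 25), -1)))) = Add(-4, Mul(Rational(1, 2), Mul(Mul(2, x), Pow(130, -1)))) = Add(-4, Mul(Rational(1, 2), Mul(Mul(2, x), Rational(1, 130)))) = Add(-4, Mul(Rational(1, 2), Mul(Rational(1, 65), x))) = Add(-4, Mul(Rational(1, 130), x)))
Add(Function('K')(V), Function('E')(Q)) = Add(Add(-4, Mul(Rational(1, 130), 116)), Pow(Add(82, -123), Rational(1, 2))) = Add(Add(-4, Rational(58, 65)), Pow(-41, Rational(1, 2))) = Add(Rational(-202, 65), Mul(I, Pow(41, Rational(1, 2))))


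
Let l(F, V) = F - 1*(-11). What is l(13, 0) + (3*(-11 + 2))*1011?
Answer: -27273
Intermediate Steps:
l(F, V) = 11 + F (l(F, V) = F + 11 = 11 + F)
l(13, 0) + (3*(-11 + 2))*1011 = (11 + 13) + (3*(-11 + 2))*1011 = 24 + (3*(-9))*1011 = 24 - 27*1011 = 24 - 27297 = -27273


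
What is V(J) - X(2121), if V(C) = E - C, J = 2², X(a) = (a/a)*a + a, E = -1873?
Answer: -6119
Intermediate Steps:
X(a) = 2*a (X(a) = 1*a + a = a + a = 2*a)
J = 4
V(C) = -1873 - C
V(J) - X(2121) = (-1873 - 1*4) - 2*2121 = (-1873 - 4) - 1*4242 = -1877 - 4242 = -6119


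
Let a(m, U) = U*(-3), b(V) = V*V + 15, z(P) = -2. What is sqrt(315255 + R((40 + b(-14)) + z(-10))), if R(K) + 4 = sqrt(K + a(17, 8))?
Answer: 7*sqrt(6434) ≈ 561.49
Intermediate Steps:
b(V) = 15 + V**2 (b(V) = V**2 + 15 = 15 + V**2)
a(m, U) = -3*U
R(K) = -4 + sqrt(-24 + K) (R(K) = -4 + sqrt(K - 3*8) = -4 + sqrt(K - 24) = -4 + sqrt(-24 + K))
sqrt(315255 + R((40 + b(-14)) + z(-10))) = sqrt(315255 + (-4 + sqrt(-24 + ((40 + (15 + (-14)**2)) - 2)))) = sqrt(315255 + (-4 + sqrt(-24 + ((40 + (15 + 196)) - 2)))) = sqrt(315255 + (-4 + sqrt(-24 + ((40 + 211) - 2)))) = sqrt(315255 + (-4 + sqrt(-24 + (251 - 2)))) = sqrt(315255 + (-4 + sqrt(-24 + 249))) = sqrt(315255 + (-4 + sqrt(225))) = sqrt(315255 + (-4 + 15)) = sqrt(315255 + 11) = sqrt(315266) = 7*sqrt(6434)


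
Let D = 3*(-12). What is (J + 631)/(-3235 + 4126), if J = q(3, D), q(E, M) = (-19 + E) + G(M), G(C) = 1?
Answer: 56/81 ≈ 0.69136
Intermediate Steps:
D = -36
q(E, M) = -18 + E (q(E, M) = (-19 + E) + 1 = -18 + E)
J = -15 (J = -18 + 3 = -15)
(J + 631)/(-3235 + 4126) = (-15 + 631)/(-3235 + 4126) = 616/891 = 616*(1/891) = 56/81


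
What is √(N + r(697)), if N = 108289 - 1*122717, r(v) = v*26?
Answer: √3694 ≈ 60.778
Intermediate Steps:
r(v) = 26*v
N = -14428 (N = 108289 - 122717 = -14428)
√(N + r(697)) = √(-14428 + 26*697) = √(-14428 + 18122) = √3694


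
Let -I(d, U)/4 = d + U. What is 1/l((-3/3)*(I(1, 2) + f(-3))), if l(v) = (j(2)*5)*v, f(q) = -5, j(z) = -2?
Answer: -1/170 ≈ -0.0058824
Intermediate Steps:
I(d, U) = -4*U - 4*d (I(d, U) = -4*(d + U) = -4*(U + d) = -4*U - 4*d)
l(v) = -10*v (l(v) = (-2*5)*v = -10*v)
1/l((-3/3)*(I(1, 2) + f(-3))) = 1/(-10*(-3/3)*((-4*2 - 4*1) - 5)) = 1/(-10*(-3*⅓)*((-8 - 4) - 5)) = 1/(-(-10)*(-12 - 5)) = 1/(-(-10)*(-17)) = 1/(-10*17) = 1/(-170) = -1/170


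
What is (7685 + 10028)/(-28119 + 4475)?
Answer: -17713/23644 ≈ -0.74915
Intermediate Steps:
(7685 + 10028)/(-28119 + 4475) = 17713/(-23644) = 17713*(-1/23644) = -17713/23644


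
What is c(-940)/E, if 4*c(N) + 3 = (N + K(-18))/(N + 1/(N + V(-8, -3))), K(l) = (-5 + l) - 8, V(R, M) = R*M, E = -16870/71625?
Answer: 24262066275/11620609336 ≈ 2.0878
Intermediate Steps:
E = -3374/14325 (E = -16870*1/71625 = -3374/14325 ≈ -0.23553)
V(R, M) = M*R
K(l) = -13 + l
c(N) = -¾ + (-31 + N)/(4*(N + 1/(24 + N))) (c(N) = -¾ + ((N + (-13 - 18))/(N + 1/(N - 3*(-8))))/4 = -¾ + ((N - 31)/(N + 1/(N + 24)))/4 = -¾ + ((-31 + N)/(N + 1/(24 + N)))/4 = -¾ + (-31 + N)/(4*(N + 1/(24 + N))))
c(-940)/E = ((-747 - 79*(-940) - 2*(-940)²)/(4*(1 + (-940)² + 24*(-940))))/(-3374/14325) = ((-747 + 74260 - 2*883600)/(4*(1 + 883600 - 22560)))*(-14325/3374) = ((¼)*(-747 + 74260 - 1767200)/861041)*(-14325/3374) = ((¼)*(1/861041)*(-1693687))*(-14325/3374) = -1693687/3444164*(-14325/3374) = 24262066275/11620609336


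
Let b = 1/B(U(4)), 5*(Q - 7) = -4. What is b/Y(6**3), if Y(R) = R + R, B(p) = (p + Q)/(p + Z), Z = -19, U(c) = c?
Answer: -25/7344 ≈ -0.0034041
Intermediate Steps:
Q = 31/5 (Q = 7 + (1/5)*(-4) = 7 - 4/5 = 31/5 ≈ 6.2000)
B(p) = (31/5 + p)/(-19 + p) (B(p) = (p + 31/5)/(p - 19) = (31/5 + p)/(-19 + p))
Y(R) = 2*R
b = -25/17 (b = 1/((31/5 + 4)/(-19 + 4)) = 1/((51/5)/(-15)) = 1/(-1/15*51/5) = 1/(-17/25) = -25/17 ≈ -1.4706)
b/Y(6**3) = -25/(17*(2*6**3)) = -25/(17*(2*216)) = -25/17/432 = -25/17*1/432 = -25/7344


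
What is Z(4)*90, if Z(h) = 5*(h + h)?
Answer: 3600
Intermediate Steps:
Z(h) = 10*h (Z(h) = 5*(2*h) = 10*h)
Z(4)*90 = (10*4)*90 = 40*90 = 3600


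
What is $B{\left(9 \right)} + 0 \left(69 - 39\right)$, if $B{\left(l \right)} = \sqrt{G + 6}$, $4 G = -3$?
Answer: $\frac{\sqrt{21}}{2} \approx 2.2913$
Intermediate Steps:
$G = - \frac{3}{4}$ ($G = \frac{1}{4} \left(-3\right) = - \frac{3}{4} \approx -0.75$)
$B{\left(l \right)} = \frac{\sqrt{21}}{2}$ ($B{\left(l \right)} = \sqrt{- \frac{3}{4} + 6} = \sqrt{\frac{21}{4}} = \frac{\sqrt{21}}{2}$)
$B{\left(9 \right)} + 0 \left(69 - 39\right) = \frac{\sqrt{21}}{2} + 0 \left(69 - 39\right) = \frac{\sqrt{21}}{2} + 0 \cdot 30 = \frac{\sqrt{21}}{2} + 0 = \frac{\sqrt{21}}{2}$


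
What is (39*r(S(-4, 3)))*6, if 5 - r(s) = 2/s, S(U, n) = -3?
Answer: 1326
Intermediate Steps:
r(s) = 5 - 2/s
(39*r(S(-4, 3)))*6 = (39*(5 - 2/(-3)))*6 = (39*(5 - 2*(-⅓)))*6 = (39*(5 + ⅔))*6 = (39*(17/3))*6 = 221*6 = 1326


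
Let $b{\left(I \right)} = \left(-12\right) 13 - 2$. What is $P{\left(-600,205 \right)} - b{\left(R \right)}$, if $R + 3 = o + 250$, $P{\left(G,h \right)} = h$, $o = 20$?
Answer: $363$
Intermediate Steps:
$R = 267$ ($R = -3 + \left(20 + 250\right) = -3 + 270 = 267$)
$b{\left(I \right)} = -158$ ($b{\left(I \right)} = -156 - 2 = -158$)
$P{\left(-600,205 \right)} - b{\left(R \right)} = 205 - -158 = 205 + 158 = 363$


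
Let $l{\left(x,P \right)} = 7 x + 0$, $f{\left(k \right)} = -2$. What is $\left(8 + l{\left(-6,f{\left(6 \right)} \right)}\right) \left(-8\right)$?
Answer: $272$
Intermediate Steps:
$l{\left(x,P \right)} = 7 x$
$\left(8 + l{\left(-6,f{\left(6 \right)} \right)}\right) \left(-8\right) = \left(8 + 7 \left(-6\right)\right) \left(-8\right) = \left(8 - 42\right) \left(-8\right) = \left(-34\right) \left(-8\right) = 272$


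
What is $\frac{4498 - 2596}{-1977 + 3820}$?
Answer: $\frac{1902}{1843} \approx 1.032$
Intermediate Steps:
$\frac{4498 - 2596}{-1977 + 3820} = \frac{1902}{1843}$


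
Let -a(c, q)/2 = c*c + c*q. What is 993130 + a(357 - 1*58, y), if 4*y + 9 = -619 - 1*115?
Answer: 1850813/2 ≈ 9.2541e+5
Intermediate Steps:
y = -743/4 (y = -9/4 + (-619 - 1*115)/4 = -9/4 + (-619 - 115)/4 = -9/4 + (1/4)*(-734) = -9/4 - 367/2 = -743/4 ≈ -185.75)
a(c, q) = -2*c**2 - 2*c*q (a(c, q) = -2*(c*c + c*q) = -2*(c**2 + c*q) = -2*c**2 - 2*c*q)
993130 + a(357 - 1*58, y) = 993130 - 2*(357 - 1*58)*((357 - 1*58) - 743/4) = 993130 - 2*(357 - 58)*((357 - 58) - 743/4) = 993130 - 2*299*(299 - 743/4) = 993130 - 2*299*453/4 = 993130 - 135447/2 = 1850813/2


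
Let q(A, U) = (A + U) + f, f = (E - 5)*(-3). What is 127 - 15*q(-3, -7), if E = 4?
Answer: 232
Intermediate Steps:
f = 3 (f = (4 - 5)*(-3) = -1*(-3) = 3)
q(A, U) = 3 + A + U (q(A, U) = (A + U) + 3 = 3 + A + U)
127 - 15*q(-3, -7) = 127 - 15*(3 - 3 - 7) = 127 - 15*(-7) = 127 + 105 = 232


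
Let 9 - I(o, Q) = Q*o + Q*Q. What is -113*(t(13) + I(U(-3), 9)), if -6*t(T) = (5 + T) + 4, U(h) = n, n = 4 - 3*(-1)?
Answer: 47008/3 ≈ 15669.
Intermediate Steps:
n = 7 (n = 4 + 3 = 7)
U(h) = 7
I(o, Q) = 9 - Q**2 - Q*o (I(o, Q) = 9 - (Q*o + Q*Q) = 9 - (Q*o + Q**2) = 9 - (Q**2 + Q*o) = 9 + (-Q**2 - Q*o) = 9 - Q**2 - Q*o)
t(T) = -3/2 - T/6 (t(T) = -((5 + T) + 4)/6 = -(9 + T)/6 = -3/2 - T/6)
-113*(t(13) + I(U(-3), 9)) = -113*((-3/2 - 1/6*13) + (9 - 1*9**2 - 1*9*7)) = -113*((-3/2 - 13/6) + (9 - 1*81 - 63)) = -113*(-11/3 + (9 - 81 - 63)) = -113*(-11/3 - 135) = -113*(-416/3) = 47008/3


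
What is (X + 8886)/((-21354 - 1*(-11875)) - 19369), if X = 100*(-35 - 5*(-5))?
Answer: -3943/14424 ≈ -0.27336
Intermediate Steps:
X = -1000 (X = 100*(-35 + 25) = 100*(-10) = -1000)
(X + 8886)/((-21354 - 1*(-11875)) - 19369) = (-1000 + 8886)/((-21354 - 1*(-11875)) - 19369) = 7886/((-21354 + 11875) - 19369) = 7886/(-9479 - 19369) = 7886/(-28848) = 7886*(-1/28848) = -3943/14424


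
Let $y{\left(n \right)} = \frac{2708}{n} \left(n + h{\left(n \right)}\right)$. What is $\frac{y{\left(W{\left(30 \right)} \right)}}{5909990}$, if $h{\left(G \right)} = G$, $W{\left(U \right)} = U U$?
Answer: $\frac{2708}{2954995} \approx 0.00091641$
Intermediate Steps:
$W{\left(U \right)} = U^{2}$
$y{\left(n \right)} = 5416$ ($y{\left(n \right)} = \frac{2708}{n} \left(n + n\right) = \frac{2708}{n} 2 n = 5416$)
$\frac{y{\left(W{\left(30 \right)} \right)}}{5909990} = \frac{5416}{5909990} = 5416 \cdot \frac{1}{5909990} = \frac{2708}{2954995}$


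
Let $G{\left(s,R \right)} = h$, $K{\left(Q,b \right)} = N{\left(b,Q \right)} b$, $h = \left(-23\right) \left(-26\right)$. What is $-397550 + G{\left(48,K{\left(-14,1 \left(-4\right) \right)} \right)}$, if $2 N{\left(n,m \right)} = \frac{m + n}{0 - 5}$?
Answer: $-396952$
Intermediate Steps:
$N{\left(n,m \right)} = - \frac{m}{10} - \frac{n}{10}$ ($N{\left(n,m \right)} = \frac{\left(m + n\right) \frac{1}{0 - 5}}{2} = \frac{\left(m + n\right) \frac{1}{-5}}{2} = \frac{\left(m + n\right) \left(- \frac{1}{5}\right)}{2} = \frac{- \frac{m}{5} - \frac{n}{5}}{2} = - \frac{m}{10} - \frac{n}{10}$)
$h = 598$
$K{\left(Q,b \right)} = b \left(- \frac{Q}{10} - \frac{b}{10}\right)$ ($K{\left(Q,b \right)} = \left(- \frac{Q}{10} - \frac{b}{10}\right) b = b \left(- \frac{Q}{10} - \frac{b}{10}\right)$)
$G{\left(s,R \right)} = 598$
$-397550 + G{\left(48,K{\left(-14,1 \left(-4\right) \right)} \right)} = -397550 + 598 = -396952$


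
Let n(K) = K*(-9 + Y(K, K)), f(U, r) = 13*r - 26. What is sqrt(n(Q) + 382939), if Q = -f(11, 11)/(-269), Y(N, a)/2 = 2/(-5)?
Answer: sqrt(692738513590)/1345 ≈ 618.82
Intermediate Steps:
Y(N, a) = -4/5 (Y(N, a) = 2*(2/(-5)) = 2*(2*(-1/5)) = 2*(-2/5) = -4/5)
f(U, r) = -26 + 13*r
Q = 117/269 (Q = -(-26 + 13*11)/(-269) = -(-26 + 143)*(-1)/269 = -117*(-1)/269 = -1*(-117/269) = 117/269 ≈ 0.43494)
n(K) = -49*K/5 (n(K) = K*(-9 - 4/5) = K*(-49/5) = -49*K/5)
sqrt(n(Q) + 382939) = sqrt(-49/5*117/269 + 382939) = sqrt(-5733/1345 + 382939) = sqrt(515047222/1345) = sqrt(692738513590)/1345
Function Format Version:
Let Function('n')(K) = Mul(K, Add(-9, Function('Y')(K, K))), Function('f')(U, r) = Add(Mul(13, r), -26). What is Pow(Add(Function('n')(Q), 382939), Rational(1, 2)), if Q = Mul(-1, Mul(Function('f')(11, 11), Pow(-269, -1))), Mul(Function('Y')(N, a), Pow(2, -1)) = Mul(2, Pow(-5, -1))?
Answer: Mul(Rational(1, 1345), Pow(692738513590, Rational(1, 2))) ≈ 618.82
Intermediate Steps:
Function('Y')(N, a) = Rational(-4, 5) (Function('Y')(N, a) = Mul(2, Mul(2, Pow(-5, -1))) = Mul(2, Mul(2, Rational(-1, 5))) = Mul(2, Rational(-2, 5)) = Rational(-4, 5))
Function('f')(U, r) = Add(-26, Mul(13, r))
Q = Rational(117, 269) (Q = Mul(-1, Mul(Add(-26, Mul(13, 11)), Pow(-269, -1))) = Mul(-1, Mul(Add(-26, 143), Rational(-1, 269))) = Mul(-1, Mul(117, Rational(-1, 269))) = Mul(-1, Rational(-117, 269)) = Rational(117, 269) ≈ 0.43494)
Function('n')(K) = Mul(Rational(-49, 5), K) (Function('n')(K) = Mul(K, Add(-9, Rational(-4, 5))) = Mul(K, Rational(-49, 5)) = Mul(Rational(-49, 5), K))
Pow(Add(Function('n')(Q), 382939), Rational(1, 2)) = Pow(Add(Mul(Rational(-49, 5), Rational(117, 269)), 382939), Rational(1, 2)) = Pow(Add(Rational(-5733, 1345), 382939), Rational(1, 2)) = Pow(Rational(515047222, 1345), Rational(1, 2)) = Mul(Rational(1, 1345), Pow(692738513590, Rational(1, 2)))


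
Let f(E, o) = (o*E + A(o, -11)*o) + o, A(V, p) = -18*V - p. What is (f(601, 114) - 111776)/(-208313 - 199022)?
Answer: 275822/407335 ≈ 0.67714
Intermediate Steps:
A(V, p) = -p - 18*V
f(E, o) = o + E*o + o*(11 - 18*o) (f(E, o) = (o*E + (-1*(-11) - 18*o)*o) + o = (E*o + (11 - 18*o)*o) + o = (E*o + o*(11 - 18*o)) + o = o + E*o + o*(11 - 18*o))
(f(601, 114) - 111776)/(-208313 - 199022) = (114*(12 + 601 - 18*114) - 111776)/(-208313 - 199022) = (114*(12 + 601 - 2052) - 111776)/(-407335) = (114*(-1439) - 111776)*(-1/407335) = (-164046 - 111776)*(-1/407335) = -275822*(-1/407335) = 275822/407335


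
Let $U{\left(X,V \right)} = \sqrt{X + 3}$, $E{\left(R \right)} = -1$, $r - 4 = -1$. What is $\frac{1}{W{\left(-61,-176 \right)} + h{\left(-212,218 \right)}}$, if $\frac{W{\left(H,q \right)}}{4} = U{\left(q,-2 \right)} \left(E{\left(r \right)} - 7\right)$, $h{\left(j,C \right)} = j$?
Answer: $\frac{i}{4 \left(- 53 i + 8 \sqrt{173}\right)} \approx -0.00095454 + 0.0018951 i$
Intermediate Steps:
$r = 3$ ($r = 4 - 1 = 3$)
$U{\left(X,V \right)} = \sqrt{3 + X}$
$W{\left(H,q \right)} = - 32 \sqrt{3 + q}$ ($W{\left(H,q \right)} = 4 \sqrt{3 + q} \left(-1 - 7\right) = 4 \sqrt{3 + q} \left(-8\right) = 4 \left(- 8 \sqrt{3 + q}\right) = - 32 \sqrt{3 + q}$)
$\frac{1}{W{\left(-61,-176 \right)} + h{\left(-212,218 \right)}} = \frac{1}{- 32 \sqrt{3 - 176} - 212} = \frac{1}{- 32 \sqrt{-173} - 212} = \frac{1}{- 32 i \sqrt{173} - 212} = \frac{1}{-212 - 32 i \sqrt{173}}$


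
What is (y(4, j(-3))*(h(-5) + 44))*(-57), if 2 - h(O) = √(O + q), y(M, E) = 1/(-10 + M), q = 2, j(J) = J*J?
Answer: 437 - 19*I*√3/2 ≈ 437.0 - 16.454*I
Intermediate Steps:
j(J) = J²
h(O) = 2 - √(2 + O) (h(O) = 2 - √(O + 2) = 2 - √(2 + O))
(y(4, j(-3))*(h(-5) + 44))*(-57) = (((2 - √(2 - 5)) + 44)/(-10 + 4))*(-57) = (((2 - √(-3)) + 44)/(-6))*(-57) = -((2 - I*√3) + 44)/6*(-57) = -(46 - I*√3)/6*(-57) = (-23/3 + I*√3/6)*(-57) = 437 - 19*I*√3/2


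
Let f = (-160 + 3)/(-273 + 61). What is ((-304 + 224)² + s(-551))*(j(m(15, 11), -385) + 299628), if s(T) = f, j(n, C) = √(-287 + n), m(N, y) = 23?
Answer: 101645577999/53 + 1356957*I*√66/106 ≈ 1.9178e+9 + 1.04e+5*I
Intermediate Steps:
f = 157/212 (f = -157/(-212) = -157*(-1/212) = 157/212 ≈ 0.74057)
s(T) = 157/212
((-304 + 224)² + s(-551))*(j(m(15, 11), -385) + 299628) = ((-304 + 224)² + 157/212)*(√(-287 + 23) + 299628) = ((-80)² + 157/212)*(√(-264) + 299628) = (6400 + 157/212)*(2*I*√66 + 299628) = 1356957*(299628 + 2*I*√66)/212 = 101645577999/53 + 1356957*I*√66/106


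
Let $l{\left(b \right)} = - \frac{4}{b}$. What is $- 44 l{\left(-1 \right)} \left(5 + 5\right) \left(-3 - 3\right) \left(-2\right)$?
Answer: $-21120$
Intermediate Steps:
$- 44 l{\left(-1 \right)} \left(5 + 5\right) \left(-3 - 3\right) \left(-2\right) = - 44 \left(- \frac{4}{-1}\right) \left(5 + 5\right) \left(-3 - 3\right) \left(-2\right) = - 44 \left(\left(-4\right) \left(-1\right)\right) 10 \left(-6\right) \left(-2\right) = \left(-44\right) 4 \left(\left(-60\right) \left(-2\right)\right) = \left(-176\right) 120 = -21120$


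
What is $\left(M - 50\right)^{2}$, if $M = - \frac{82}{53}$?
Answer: $\frac{7463824}{2809} \approx 2657.1$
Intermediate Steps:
$M = - \frac{82}{53}$ ($M = \left(-82\right) \frac{1}{53} = - \frac{82}{53} \approx -1.5472$)
$\left(M - 50\right)^{2} = \left(- \frac{82}{53} - 50\right)^{2} = \left(- \frac{2732}{53}\right)^{2} = \frac{7463824}{2809}$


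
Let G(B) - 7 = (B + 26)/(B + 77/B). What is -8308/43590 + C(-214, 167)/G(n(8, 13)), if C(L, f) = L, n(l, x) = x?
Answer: -385545082/16193685 ≈ -23.808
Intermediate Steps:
G(B) = 7 + (26 + B)/(B + 77/B) (G(B) = 7 + (B + 26)/(B + 77/B) = 7 + (26 + B)/(B + 77/B))
-8308/43590 + C(-214, 167)/G(n(8, 13)) = -8308/43590 - 214*(77 + 13²)/(539 + 8*13² + 26*13) = -8308*1/43590 - 214*(77 + 169)/(539 + 8*169 + 338) = -4154/21795 - 214*246/(539 + 1352 + 338) = -4154/21795 - 214/((1/246)*2229) = -4154/21795 - 214/743/82 = -4154/21795 - 214*82/743 = -4154/21795 - 17548/743 = -385545082/16193685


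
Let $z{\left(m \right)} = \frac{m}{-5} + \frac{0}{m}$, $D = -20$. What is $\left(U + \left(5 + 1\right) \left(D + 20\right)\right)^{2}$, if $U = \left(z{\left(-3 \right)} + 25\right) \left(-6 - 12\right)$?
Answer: $\frac{5308416}{25} \approx 2.1234 \cdot 10^{5}$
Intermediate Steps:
$z{\left(m \right)} = - \frac{m}{5}$ ($z{\left(m \right)} = m \left(- \frac{1}{5}\right) + 0 = - \frac{m}{5} + 0 = - \frac{m}{5}$)
$U = - \frac{2304}{5}$ ($U = \left(\left(- \frac{1}{5}\right) \left(-3\right) + 25\right) \left(-6 - 12\right) = \left(\frac{3}{5} + 25\right) \left(-18\right) = \frac{128}{5} \left(-18\right) = - \frac{2304}{5} \approx -460.8$)
$\left(U + \left(5 + 1\right) \left(D + 20\right)\right)^{2} = \left(- \frac{2304}{5} + \left(5 + 1\right) \left(-20 + 20\right)\right)^{2} = \left(- \frac{2304}{5} + 6 \cdot 0\right)^{2} = \left(- \frac{2304}{5} + 0\right)^{2} = \left(- \frac{2304}{5}\right)^{2} = \frac{5308416}{25}$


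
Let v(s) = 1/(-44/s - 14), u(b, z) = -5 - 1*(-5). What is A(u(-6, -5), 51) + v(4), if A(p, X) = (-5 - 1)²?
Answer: 899/25 ≈ 35.960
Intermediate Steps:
u(b, z) = 0 (u(b, z) = -5 + 5 = 0)
A(p, X) = 36 (A(p, X) = (-6)² = 36)
v(s) = 1/(-14 - 44/s)
A(u(-6, -5), 51) + v(4) = 36 - 1*4/(44 + 14*4) = 36 - 1*4/(44 + 56) = 36 - 1*4/100 = 36 - 1*4*1/100 = 36 - 1/25 = 899/25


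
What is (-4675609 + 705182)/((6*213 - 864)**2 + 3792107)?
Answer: -3970427/3963503 ≈ -1.0017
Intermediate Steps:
(-4675609 + 705182)/((6*213 - 864)**2 + 3792107) = -3970427/((1278 - 864)**2 + 3792107) = -3970427/(414**2 + 3792107) = -3970427/(171396 + 3792107) = -3970427/3963503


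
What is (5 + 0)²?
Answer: 25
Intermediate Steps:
(5 + 0)² = 5² = 25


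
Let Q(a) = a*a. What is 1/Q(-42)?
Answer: 1/1764 ≈ 0.00056689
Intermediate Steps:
Q(a) = a**2
1/Q(-42) = 1/((-42)**2) = 1/1764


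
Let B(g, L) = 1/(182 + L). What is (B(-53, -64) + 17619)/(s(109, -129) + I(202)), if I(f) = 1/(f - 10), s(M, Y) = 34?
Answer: 199588128/385211 ≈ 518.13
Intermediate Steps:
I(f) = 1/(-10 + f)
(B(-53, -64) + 17619)/(s(109, -129) + I(202)) = (1/(182 - 64) + 17619)/(34 + 1/(-10 + 202)) = (1/118 + 17619)/(34 + 1/192) = 2079043/(118*(6529/192)) = (2079043/118)*(192/6529) = 199588128/385211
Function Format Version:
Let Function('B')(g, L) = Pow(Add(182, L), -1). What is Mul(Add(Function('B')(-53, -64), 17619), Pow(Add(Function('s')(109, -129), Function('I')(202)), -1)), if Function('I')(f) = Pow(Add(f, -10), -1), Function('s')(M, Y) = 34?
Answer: Rational(199588128, 385211) ≈ 518.13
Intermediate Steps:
Function('I')(f) = Pow(Add(-10, f), -1)
Mul(Add(Function('B')(-53, -64), 17619), Pow(Add(Function('s')(109, -129), Function('I')(202)), -1)) = Mul(Add(Pow(Add(182, -64), -1), 17619), Pow(Add(34, Pow(Add(-10, 202), -1)), -1)) = Mul(Add(Pow(118, -1), 17619), Pow(Add(34, Pow(192, -1)), -1)) = Mul(Add(Rational(1, 118), 17619), Pow(Add(34, Rational(1, 192)), -1)) = Mul(Rational(2079043, 118), Pow(Rational(6529, 192), -1)) = Mul(Rational(2079043, 118), Rational(192, 6529)) = Rational(199588128, 385211)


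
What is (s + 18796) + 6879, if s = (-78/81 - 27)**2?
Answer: 19287100/729 ≈ 26457.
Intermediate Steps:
s = 570025/729 (s = (-78*1/81 - 27)**2 = (-26/27 - 27)**2 = (-755/27)**2 = 570025/729 ≈ 781.93)
(s + 18796) + 6879 = (570025/729 + 18796) + 6879 = 14272309/729 + 6879 = 19287100/729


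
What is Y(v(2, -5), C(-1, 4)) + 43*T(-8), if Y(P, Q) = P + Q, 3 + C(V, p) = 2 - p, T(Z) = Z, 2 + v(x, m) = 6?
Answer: -345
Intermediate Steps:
v(x, m) = 4 (v(x, m) = -2 + 6 = 4)
C(V, p) = -1 - p (C(V, p) = -3 + (2 - p) = -1 - p)
Y(v(2, -5), C(-1, 4)) + 43*T(-8) = (4 + (-1 - 1*4)) + 43*(-8) = (4 + (-1 - 4)) - 344 = (4 - 5) - 344 = -1 - 344 = -345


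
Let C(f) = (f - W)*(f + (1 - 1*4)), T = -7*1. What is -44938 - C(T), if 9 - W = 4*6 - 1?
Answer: -44868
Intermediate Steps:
W = -14 (W = 9 - (4*6 - 1) = 9 - (24 - 1) = 9 - 1*23 = 9 - 23 = -14)
T = -7
C(f) = (-3 + f)*(14 + f) (C(f) = (f - 1*(-14))*(f + (1 - 1*4)) = (f + 14)*(f + (1 - 4)) = (14 + f)*(f - 3) = (14 + f)*(-3 + f) = (-3 + f)*(14 + f))
-44938 - C(T) = -44938 - (-42 + (-7)² + 11*(-7)) = -44938 - (-42 + 49 - 77) = -44938 - 1*(-70) = -44938 + 70 = -44868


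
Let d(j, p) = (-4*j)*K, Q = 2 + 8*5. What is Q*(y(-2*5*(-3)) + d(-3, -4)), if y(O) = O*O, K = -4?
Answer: 35784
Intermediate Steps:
Q = 42 (Q = 2 + 40 = 42)
d(j, p) = 16*j (d(j, p) = -4*j*(-4) = 16*j)
y(O) = O²
Q*(y(-2*5*(-3)) + d(-3, -4)) = 42*((-2*5*(-3))² + 16*(-3)) = 42*((-10*(-3))² - 48) = 42*(30² - 48) = 42*(900 - 48) = 42*852 = 35784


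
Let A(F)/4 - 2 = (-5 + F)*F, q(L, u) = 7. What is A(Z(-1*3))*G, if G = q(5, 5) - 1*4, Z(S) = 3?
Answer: -48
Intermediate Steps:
A(F) = 8 + 4*F*(-5 + F) (A(F) = 8 + 4*((-5 + F)*F) = 8 + 4*(F*(-5 + F)) = 8 + 4*F*(-5 + F))
G = 3 (G = 7 - 1*4 = 7 - 4 = 3)
A(Z(-1*3))*G = (8 - 20*3 + 4*3²)*3 = (8 - 60 + 4*9)*3 = (8 - 60 + 36)*3 = -16*3 = -48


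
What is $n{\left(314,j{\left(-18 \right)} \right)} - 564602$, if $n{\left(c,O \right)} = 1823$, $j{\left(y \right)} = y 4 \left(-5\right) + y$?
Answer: $-562779$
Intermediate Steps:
$j{\left(y \right)} = - 19 y$ ($j{\left(y \right)} = 4 y \left(-5\right) + y = - 20 y + y = - 19 y$)
$n{\left(314,j{\left(-18 \right)} \right)} - 564602 = 1823 - 564602 = -562779$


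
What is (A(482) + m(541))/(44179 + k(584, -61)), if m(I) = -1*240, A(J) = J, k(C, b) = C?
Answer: 242/44763 ≈ 0.0054063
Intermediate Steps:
m(I) = -240
(A(482) + m(541))/(44179 + k(584, -61)) = (482 - 240)/(44179 + 584) = 242/44763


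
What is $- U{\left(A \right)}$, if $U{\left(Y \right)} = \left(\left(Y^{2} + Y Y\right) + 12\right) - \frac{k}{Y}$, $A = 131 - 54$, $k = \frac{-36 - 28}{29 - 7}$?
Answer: $- \frac{10053922}{847} \approx -11870.0$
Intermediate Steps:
$k = - \frac{32}{11}$ ($k = \frac{-36 - 28}{22} = \left(-64\right) \frac{1}{22} = - \frac{32}{11} \approx -2.9091$)
$A = 77$
$U{\left(Y \right)} = 12 + 2 Y^{2} + \frac{32}{11 Y}$ ($U{\left(Y \right)} = \left(\left(Y^{2} + Y Y\right) + 12\right) - - \frac{32}{11 Y} = \left(\left(Y^{2} + Y^{2}\right) + 12\right) + \frac{32}{11 Y} = \left(2 Y^{2} + 12\right) + \frac{32}{11 Y} = \left(12 + 2 Y^{2}\right) + \frac{32}{11 Y} = 12 + 2 Y^{2} + \frac{32}{11 Y}$)
$- U{\left(A \right)} = - (12 + 2 \cdot 77^{2} + \frac{32}{11 \cdot 77}) = - (12 + 2 \cdot 5929 + \frac{32}{11} \cdot \frac{1}{77}) = - (12 + 11858 + \frac{32}{847}) = \left(-1\right) \frac{10053922}{847} = - \frac{10053922}{847}$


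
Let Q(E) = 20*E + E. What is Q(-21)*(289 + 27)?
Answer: -139356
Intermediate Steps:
Q(E) = 21*E
Q(-21)*(289 + 27) = (21*(-21))*(289 + 27) = -441*316 = -139356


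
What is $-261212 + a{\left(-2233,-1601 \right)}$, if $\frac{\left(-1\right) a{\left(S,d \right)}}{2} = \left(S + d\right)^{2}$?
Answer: $-29660324$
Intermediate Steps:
$a{\left(S,d \right)} = - 2 \left(S + d\right)^{2}$
$-261212 + a{\left(-2233,-1601 \right)} = -261212 - 2 \left(-2233 - 1601\right)^{2} = -261212 - 2 \left(-3834\right)^{2} = -261212 - 29399112 = -29660324$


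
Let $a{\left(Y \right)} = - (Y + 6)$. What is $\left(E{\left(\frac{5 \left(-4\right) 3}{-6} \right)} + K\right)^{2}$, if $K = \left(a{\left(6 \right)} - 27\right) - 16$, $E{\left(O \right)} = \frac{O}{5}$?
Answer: $2809$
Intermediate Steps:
$E{\left(O \right)} = \frac{O}{5}$ ($E{\left(O \right)} = O \frac{1}{5} = \frac{O}{5}$)
$a{\left(Y \right)} = -6 - Y$ ($a{\left(Y \right)} = - (6 + Y) = -6 - Y$)
$K = -55$ ($K = \left(\left(-6 - 6\right) - 27\right) - 16 = \left(-12 - 27\right) - 16 = -39 - 16 = -55$)
$\left(E{\left(\frac{5 \left(-4\right) 3}{-6} \right)} + K\right)^{2} = \left(\frac{5 \left(-4\right) 3 \frac{1}{-6}}{5} - 55\right)^{2} = \left(\frac{\left(-20\right) 3 \left(- \frac{1}{6}\right)}{5} - 55\right)^{2} = \left(\frac{\left(-60\right) \left(- \frac{1}{6}\right)}{5} - 55\right)^{2} = \left(\frac{1}{5} \cdot 10 - 55\right)^{2} = \left(2 - 55\right)^{2} = \left(-53\right)^{2} = 2809$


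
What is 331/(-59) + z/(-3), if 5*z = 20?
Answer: -1229/177 ≈ -6.9435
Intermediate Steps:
z = 4 (z = (1/5)*20 = 4)
331/(-59) + z/(-3) = 331/(-59) + 4/(-3) = 331*(-1/59) + 4*(-1/3) = -331/59 - 4/3 = -1229/177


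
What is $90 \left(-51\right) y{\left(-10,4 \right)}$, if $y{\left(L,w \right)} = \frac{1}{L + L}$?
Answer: $\frac{459}{2} \approx 229.5$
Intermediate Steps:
$y{\left(L,w \right)} = \frac{1}{2 L}$
$90 \left(-51\right) y{\left(-10,4 \right)} = 90 \left(-51\right) \frac{1}{2 \left(-10\right)} = - 4590 \cdot \frac{1}{2} \left(- \frac{1}{10}\right) = \left(-4590\right) \left(- \frac{1}{20}\right) = \frac{459}{2}$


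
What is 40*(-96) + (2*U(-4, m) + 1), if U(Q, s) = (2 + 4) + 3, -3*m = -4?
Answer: -3821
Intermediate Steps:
m = 4/3 (m = -⅓*(-4) = 4/3 ≈ 1.3333)
U(Q, s) = 9 (U(Q, s) = 6 + 3 = 9)
40*(-96) + (2*U(-4, m) + 1) = 40*(-96) + (2*9 + 1) = -3840 + (18 + 1) = -3840 + 19 = -3821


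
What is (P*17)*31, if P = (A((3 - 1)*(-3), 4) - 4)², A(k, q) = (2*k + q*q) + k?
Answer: 18972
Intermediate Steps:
A(k, q) = q² + 3*k (A(k, q) = (2*k + q²) + k = (q² + 2*k) + k = q² + 3*k)
P = 36 (P = ((4² + 3*((3 - 1)*(-3))) - 4)² = ((16 + 3*(2*(-3))) - 4)² = ((16 + 3*(-6)) - 4)² = ((16 - 18) - 4)² = (-2 - 4)² = (-6)² = 36)
(P*17)*31 = (36*17)*31 = 612*31 = 18972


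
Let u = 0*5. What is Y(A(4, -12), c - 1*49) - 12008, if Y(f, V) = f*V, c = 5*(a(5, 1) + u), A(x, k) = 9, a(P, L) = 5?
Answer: -12224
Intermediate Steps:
u = 0
c = 25 (c = 5*(5 + 0) = 5*5 = 25)
Y(f, V) = V*f
Y(A(4, -12), c - 1*49) - 12008 = (25 - 1*49)*9 - 12008 = (25 - 49)*9 - 12008 = -24*9 - 12008 = -216 - 12008 = -12224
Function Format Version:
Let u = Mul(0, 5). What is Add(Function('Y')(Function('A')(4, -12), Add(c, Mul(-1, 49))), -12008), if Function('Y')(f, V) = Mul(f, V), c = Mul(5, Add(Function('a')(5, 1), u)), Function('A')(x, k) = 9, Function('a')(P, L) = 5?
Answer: -12224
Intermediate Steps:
u = 0
c = 25 (c = Mul(5, Add(5, 0)) = Mul(5, 5) = 25)
Function('Y')(f, V) = Mul(V, f)
Add(Function('Y')(Function('A')(4, -12), Add(c, Mul(-1, 49))), -12008) = Add(Mul(Add(25, Mul(-1, 49)), 9), -12008) = Add(Mul(Add(25, -49), 9), -12008) = Add(Mul(-24, 9), -12008) = Add(-216, -12008) = -12224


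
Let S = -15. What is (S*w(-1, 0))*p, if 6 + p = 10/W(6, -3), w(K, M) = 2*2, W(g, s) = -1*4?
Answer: 510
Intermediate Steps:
W(g, s) = -4
w(K, M) = 4
p = -17/2 (p = -6 + 10/(-4) = -6 + 10*(-¼) = -6 - 5/2 = -17/2 ≈ -8.5000)
(S*w(-1, 0))*p = -15*4*(-17/2) = -60*(-17/2) = 510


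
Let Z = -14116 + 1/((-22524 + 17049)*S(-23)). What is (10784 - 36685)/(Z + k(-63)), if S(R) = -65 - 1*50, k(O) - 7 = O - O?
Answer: 16307917125/8883379124 ≈ 1.8358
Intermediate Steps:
k(O) = 7 (k(O) = 7 + (O - O) = 7 + 0 = 7)
S(R) = -115 (S(R) = -65 - 50 = -115)
Z = -8887786499/629625 (Z = -14116 + 1/((-22524 + 17049)*(-115)) = -14116 - 1/115/(-5475) = -14116 - 1/5475*(-1/115) = -14116 + 1/629625 = -8887786499/629625 ≈ -14116.)
(10784 - 36685)/(Z + k(-63)) = (10784 - 36685)/(-8887786499/629625 + 7) = -25901/(-8883379124/629625) = -25901*(-629625/8883379124) = 16307917125/8883379124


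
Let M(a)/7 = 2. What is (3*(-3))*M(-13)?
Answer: -126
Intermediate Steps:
M(a) = 14 (M(a) = 7*2 = 14)
(3*(-3))*M(-13) = (3*(-3))*14 = -9*14 = -126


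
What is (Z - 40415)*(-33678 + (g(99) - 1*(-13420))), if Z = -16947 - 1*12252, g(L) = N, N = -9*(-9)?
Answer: 1404601678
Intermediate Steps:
N = 81
g(L) = 81
Z = -29199 (Z = -16947 - 12252 = -29199)
(Z - 40415)*(-33678 + (g(99) - 1*(-13420))) = (-29199 - 40415)*(-33678 + (81 - 1*(-13420))) = -69614*(-33678 + (81 + 13420)) = -69614*(-33678 + 13501) = -69614*(-20177) = 1404601678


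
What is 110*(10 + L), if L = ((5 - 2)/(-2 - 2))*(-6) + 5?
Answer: 2145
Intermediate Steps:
L = 19/2 (L = (3/(-4))*(-6) + 5 = (3*(-¼))*(-6) + 5 = -¾*(-6) + 5 = 9/2 + 5 = 19/2 ≈ 9.5000)
110*(10 + L) = 110*(10 + 19/2) = 110*(39/2) = 2145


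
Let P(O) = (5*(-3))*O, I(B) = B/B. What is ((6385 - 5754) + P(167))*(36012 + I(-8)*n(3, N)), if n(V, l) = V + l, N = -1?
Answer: -67490236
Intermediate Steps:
I(B) = 1
P(O) = -15*O
((6385 - 5754) + P(167))*(36012 + I(-8)*n(3, N)) = ((6385 - 5754) - 15*167)*(36012 + 1*(3 - 1)) = (631 - 2505)*(36012 + 1*2) = -1874*(36012 + 2) = -1874*36014 = -67490236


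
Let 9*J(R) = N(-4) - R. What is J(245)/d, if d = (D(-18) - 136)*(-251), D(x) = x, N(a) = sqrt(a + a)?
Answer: -35/49698 + I*sqrt(2)/173943 ≈ -0.00070425 + 8.1303e-6*I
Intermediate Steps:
N(a) = sqrt(2)*sqrt(a) (N(a) = sqrt(2*a) = sqrt(2)*sqrt(a))
J(R) = -R/9 + 2*I*sqrt(2)/9 (J(R) = (sqrt(2)*sqrt(-4) - R)/9 = (sqrt(2)*(2*I) - R)/9 = (2*I*sqrt(2) - R)/9 = (-R + 2*I*sqrt(2))/9 = -R/9 + 2*I*sqrt(2)/9)
d = 38654 (d = (-18 - 136)*(-251) = -154*(-251) = 38654)
J(245)/d = (-1/9*245 + 2*I*sqrt(2)/9)/38654 = (-245/9 + 2*I*sqrt(2)/9)*(1/38654) = -35/49698 + I*sqrt(2)/173943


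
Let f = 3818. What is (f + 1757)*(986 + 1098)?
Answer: 11618300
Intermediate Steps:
(f + 1757)*(986 + 1098) = (3818 + 1757)*(986 + 1098) = 5575*2084 = 11618300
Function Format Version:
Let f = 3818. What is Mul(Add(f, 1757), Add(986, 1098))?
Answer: 11618300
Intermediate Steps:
Mul(Add(f, 1757), Add(986, 1098)) = Mul(Add(3818, 1757), Add(986, 1098)) = Mul(5575, 2084) = 11618300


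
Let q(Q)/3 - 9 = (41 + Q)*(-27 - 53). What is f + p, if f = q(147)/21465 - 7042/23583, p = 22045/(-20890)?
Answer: -115974777479/33570501570 ≈ -3.4547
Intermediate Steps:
q(Q) = -9813 - 240*Q (q(Q) = 27 + 3*((41 + Q)*(-27 - 53)) = 27 + 3*((41 + Q)*(-80)) = 27 + 3*(-3280 - 80*Q) = 27 + (-9840 - 240*Q) = -9813 - 240*Q)
p = -4409/4178 (p = 22045*(-1/20890) = -4409/4178 ≈ -1.0553)
f = -19279123/8035065 (f = (-9813 - 240*147)/21465 - 7042/23583 = (-9813 - 35280)*(1/21465) - 7042*1/23583 = -45093*1/21465 - 1006/3369 = -15031/7155 - 1006/3369 = -19279123/8035065 ≈ -2.3994)
f + p = -19279123/8035065 - 4409/4178 = -115974777479/33570501570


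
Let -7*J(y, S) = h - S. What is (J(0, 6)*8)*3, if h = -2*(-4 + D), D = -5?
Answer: -288/7 ≈ -41.143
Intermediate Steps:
h = 18 (h = -2*(-4 - 5) = -2*(-9) = 18)
J(y, S) = -18/7 + S/7 (J(y, S) = -(18 - S)/7 = -18/7 + S/7)
(J(0, 6)*8)*3 = ((-18/7 + (⅐)*6)*8)*3 = ((-18/7 + 6/7)*8)*3 = -12/7*8*3 = -96/7*3 = -288/7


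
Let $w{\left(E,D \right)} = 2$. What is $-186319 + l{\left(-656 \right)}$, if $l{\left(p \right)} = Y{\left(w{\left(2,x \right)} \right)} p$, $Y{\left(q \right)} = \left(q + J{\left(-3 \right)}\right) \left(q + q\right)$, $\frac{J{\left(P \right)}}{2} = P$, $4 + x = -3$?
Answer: $-175823$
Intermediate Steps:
$x = -7$ ($x = -4 - 3 = -7$)
$J{\left(P \right)} = 2 P$
$Y{\left(q \right)} = 2 q \left(-6 + q\right)$ ($Y{\left(q \right)} = \left(q + 2 \left(-3\right)\right) \left(q + q\right) = \left(q - 6\right) 2 q = \left(-6 + q\right) 2 q = 2 q \left(-6 + q\right)$)
$l{\left(p \right)} = - 16 p$ ($l{\left(p \right)} = 2 \cdot 2 \left(-6 + 2\right) p = 2 \cdot 2 \left(-4\right) p = - 16 p$)
$-186319 + l{\left(-656 \right)} = -186319 - -10496 = -186319 + 10496 = -175823$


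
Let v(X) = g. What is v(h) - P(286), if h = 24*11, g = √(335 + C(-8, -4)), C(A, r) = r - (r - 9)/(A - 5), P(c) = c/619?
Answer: -286/619 + √330 ≈ 17.704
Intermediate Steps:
P(c) = c/619 (P(c) = c*(1/619) = c/619)
C(A, r) = r - (-9 + r)/(-5 + A)
g = √330 (g = √(335 + (9 - 6*(-4) - 8*(-4))/(-5 - 8)) = √(335 + (9 + 24 + 32)/(-13)) = √(335 - 1/13*65) = √(335 - 5) = √330 ≈ 18.166)
h = 264
v(X) = √330
v(h) - P(286) = √330 - 286/619 = -286/619 + √330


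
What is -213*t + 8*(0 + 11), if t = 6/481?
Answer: 41050/481 ≈ 85.343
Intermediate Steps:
t = 6/481 (t = 6*(1/481) = 6/481 ≈ 0.012474)
-213*t + 8*(0 + 11) = -213*6/481 + 8*(0 + 11) = -1278/481 + 8*11 = -1278/481 + 88 = 41050/481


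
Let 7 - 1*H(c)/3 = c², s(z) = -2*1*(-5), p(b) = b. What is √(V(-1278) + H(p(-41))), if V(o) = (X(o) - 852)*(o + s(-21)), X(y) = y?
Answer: √2695818 ≈ 1641.9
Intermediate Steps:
s(z) = 10 (s(z) = -2*(-5) = 10)
V(o) = (-852 + o)*(10 + o) (V(o) = (o - 852)*(o + 10) = (-852 + o)*(10 + o))
H(c) = 21 - 3*c²
√(V(-1278) + H(p(-41))) = √((-8520 + (-1278)² - 842*(-1278)) + (21 - 3*(-41)²)) = √((-8520 + 1633284 + 1076076) + (21 - 3*1681)) = √(2700840 + (21 - 5043)) = √(2700840 - 5022) = √2695818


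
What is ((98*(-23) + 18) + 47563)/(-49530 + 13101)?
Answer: -15109/12143 ≈ -1.2443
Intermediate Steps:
((98*(-23) + 18) + 47563)/(-49530 + 13101) = ((-2254 + 18) + 47563)/(-36429) = (-2236 + 47563)*(-1/36429) = 45327*(-1/36429) = -15109/12143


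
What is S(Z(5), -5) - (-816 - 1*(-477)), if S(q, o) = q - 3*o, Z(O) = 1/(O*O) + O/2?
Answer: 17827/50 ≈ 356.54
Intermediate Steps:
Z(O) = O**(-2) + O/2 (Z(O) = 1/O**2 + O*(1/2) = 1/O**2 + O/2 = O**(-2) + O/2)
S(Z(5), -5) - (-816 - 1*(-477)) = ((5**(-2) + (1/2)*5) - 3*(-5)) - (-816 - 1*(-477)) = ((1/25 + 5/2) + 15) - (-816 + 477) = (127/50 + 15) - 1*(-339) = 877/50 + 339 = 17827/50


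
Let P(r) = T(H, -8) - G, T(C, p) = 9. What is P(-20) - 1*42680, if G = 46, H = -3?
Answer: -42717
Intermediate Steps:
P(r) = -37 (P(r) = 9 - 1*46 = 9 - 46 = -37)
P(-20) - 1*42680 = -37 - 1*42680 = -37 - 42680 = -42717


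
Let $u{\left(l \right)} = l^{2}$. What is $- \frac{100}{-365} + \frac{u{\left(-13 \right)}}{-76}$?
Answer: $- \frac{10817}{5548} \approx -1.9497$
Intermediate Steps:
$- \frac{100}{-365} + \frac{u{\left(-13 \right)}}{-76} = - \frac{100}{-365} + \frac{\left(-13\right)^{2}}{-76} = \left(-100\right) \left(- \frac{1}{365}\right) + 169 \left(- \frac{1}{76}\right) = \frac{20}{73} - \frac{169}{76} = - \frac{10817}{5548}$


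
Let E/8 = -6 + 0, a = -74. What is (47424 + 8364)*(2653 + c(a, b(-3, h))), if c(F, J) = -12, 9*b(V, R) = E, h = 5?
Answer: 147336108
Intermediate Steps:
E = -48 (E = 8*(-6 + 0) = 8*(-6) = -48)
b(V, R) = -16/3 (b(V, R) = (1/9)*(-48) = -16/3)
(47424 + 8364)*(2653 + c(a, b(-3, h))) = (47424 + 8364)*(2653 - 12) = 55788*2641 = 147336108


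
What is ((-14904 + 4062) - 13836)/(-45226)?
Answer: 12339/22613 ≈ 0.54566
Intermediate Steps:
((-14904 + 4062) - 13836)/(-45226) = (-10842 - 13836)*(-1/45226) = -24678*(-1/45226) = 12339/22613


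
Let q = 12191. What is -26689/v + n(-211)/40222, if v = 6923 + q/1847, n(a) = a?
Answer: -992713650259/257400125892 ≈ -3.8567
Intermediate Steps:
v = 12798972/1847 (v = 6923 + 12191/1847 = 12798972/1847 ≈ 6929.6)
-26689/v + n(-211)/40222 = -26689/12798972/1847 - 211/40222 = -26689*1847/12798972 - 211*1/40222 = -49294583/12798972 - 211/40222 = -992713650259/257400125892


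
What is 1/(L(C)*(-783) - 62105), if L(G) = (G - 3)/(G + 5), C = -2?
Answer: -1/60800 ≈ -1.6447e-5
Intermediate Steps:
L(G) = (-3 + G)/(5 + G)
1/(L(C)*(-783) - 62105) = 1/(((-3 - 2)/(5 - 2))*(-783) - 62105) = 1/((-5/3)*(-783) - 62105) = 1/(((⅓)*(-5))*(-783) - 62105) = 1/(-5/3*(-783) - 62105) = 1/(1305 - 62105) = 1/(-60800) = -1/60800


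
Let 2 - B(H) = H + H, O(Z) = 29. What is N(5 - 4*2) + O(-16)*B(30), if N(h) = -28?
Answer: -1710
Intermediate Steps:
B(H) = 2 - 2*H (B(H) = 2 - (H + H) = 2 - 2*H)
N(5 - 4*2) + O(-16)*B(30) = -28 + 29*(2 - 2*30) = -28 + 29*(2 - 60) = -28 + 29*(-58) = -28 - 1682 = -1710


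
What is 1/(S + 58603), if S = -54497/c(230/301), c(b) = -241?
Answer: 241/14177820 ≈ 1.6998e-5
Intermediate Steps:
S = 54497/241 (S = -54497/(-241) = -54497*(-1/241) = 54497/241 ≈ 226.13)
1/(S + 58603) = 1/(54497/241 + 58603) = 1/(14177820/241) = 241/14177820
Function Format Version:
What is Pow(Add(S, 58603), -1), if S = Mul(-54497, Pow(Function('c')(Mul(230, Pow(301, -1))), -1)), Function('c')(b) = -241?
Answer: Rational(241, 14177820) ≈ 1.6998e-5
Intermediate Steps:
S = Rational(54497, 241) (S = Mul(-54497, Pow(-241, -1)) = Mul(-54497, Rational(-1, 241)) = Rational(54497, 241) ≈ 226.13)
Pow(Add(S, 58603), -1) = Pow(Add(Rational(54497, 241), 58603), -1) = Pow(Rational(14177820, 241), -1) = Rational(241, 14177820)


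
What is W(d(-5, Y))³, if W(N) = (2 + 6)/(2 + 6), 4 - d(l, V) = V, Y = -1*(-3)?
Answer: 1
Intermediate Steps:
Y = 3
d(l, V) = 4 - V
W(N) = 1 (W(N) = 8/8 = 8*(⅛) = 1)
W(d(-5, Y))³ = 1³ = 1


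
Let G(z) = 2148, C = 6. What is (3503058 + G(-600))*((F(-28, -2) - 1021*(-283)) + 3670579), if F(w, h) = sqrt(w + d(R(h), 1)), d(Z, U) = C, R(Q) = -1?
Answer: 13878940271532 + 3505206*I*sqrt(22) ≈ 1.3879e+13 + 1.6441e+7*I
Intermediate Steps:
d(Z, U) = 6
F(w, h) = sqrt(6 + w) (F(w, h) = sqrt(w + 6) = sqrt(6 + w))
(3503058 + G(-600))*((F(-28, -2) - 1021*(-283)) + 3670579) = (3503058 + 2148)*((sqrt(6 - 28) - 1021*(-283)) + 3670579) = 3505206*((sqrt(-22) + 288943) + 3670579) = 3505206*((I*sqrt(22) + 288943) + 3670579) = 3505206*((288943 + I*sqrt(22)) + 3670579) = 3505206*(3959522 + I*sqrt(22)) = 13878940271532 + 3505206*I*sqrt(22)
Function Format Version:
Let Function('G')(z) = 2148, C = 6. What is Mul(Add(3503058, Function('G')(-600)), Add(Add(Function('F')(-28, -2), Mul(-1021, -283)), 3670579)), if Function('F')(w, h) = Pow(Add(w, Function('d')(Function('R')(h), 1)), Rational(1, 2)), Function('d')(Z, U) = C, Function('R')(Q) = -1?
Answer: Add(13878940271532, Mul(3505206, I, Pow(22, Rational(1, 2)))) ≈ Add(1.3879e+13, Mul(1.6441e+7, I))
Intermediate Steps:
Function('d')(Z, U) = 6
Function('F')(w, h) = Pow(Add(6, w), Rational(1, 2)) (Function('F')(w, h) = Pow(Add(w, 6), Rational(1, 2)) = Pow(Add(6, w), Rational(1, 2)))
Mul(Add(3503058, Function('G')(-600)), Add(Add(Function('F')(-28, -2), Mul(-1021, -283)), 3670579)) = Mul(Add(3503058, 2148), Add(Add(Pow(Add(6, -28), Rational(1, 2)), Mul(-1021, -283)), 3670579)) = Mul(3505206, Add(Add(Pow(-22, Rational(1, 2)), 288943), 3670579)) = Mul(3505206, Add(Add(Mul(I, Pow(22, Rational(1, 2))), 288943), 3670579)) = Mul(3505206, Add(Add(288943, Mul(I, Pow(22, Rational(1, 2)))), 3670579)) = Mul(3505206, Add(3959522, Mul(I, Pow(22, Rational(1, 2))))) = Add(13878940271532, Mul(3505206, I, Pow(22, Rational(1, 2))))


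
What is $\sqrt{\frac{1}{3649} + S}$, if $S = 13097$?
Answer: $\frac{3 \sqrt{19376576794}}{3649} \approx 114.44$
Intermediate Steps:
$\sqrt{\frac{1}{3649} + S} = \sqrt{\frac{1}{3649} + 13097} = \sqrt{\frac{47790954}{3649}} = \frac{3 \sqrt{19376576794}}{3649}$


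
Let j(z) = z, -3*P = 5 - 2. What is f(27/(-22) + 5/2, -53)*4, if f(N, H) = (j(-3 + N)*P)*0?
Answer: 0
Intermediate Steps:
P = -1 (P = -(5 - 2)/3 = -1/3*3 = -1)
f(N, H) = 0 (f(N, H) = ((-3 + N)*(-1))*0 = (3 - N)*0 = 0)
f(27/(-22) + 5/2, -53)*4 = 0*4 = 0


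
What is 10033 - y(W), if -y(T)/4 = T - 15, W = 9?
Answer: 10009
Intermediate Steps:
y(T) = 60 - 4*T (y(T) = -4*(T - 15) = -4*(-15 + T) = 60 - 4*T)
10033 - y(W) = 10033 - (60 - 4*9) = 10033 - (60 - 36) = 10033 - 1*24 = 10033 - 24 = 10009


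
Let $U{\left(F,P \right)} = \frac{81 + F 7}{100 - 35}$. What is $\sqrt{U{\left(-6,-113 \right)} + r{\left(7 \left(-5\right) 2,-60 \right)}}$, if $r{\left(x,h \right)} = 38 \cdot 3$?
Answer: $\frac{\sqrt{2865}}{5} \approx 10.705$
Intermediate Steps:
$U{\left(F,P \right)} = \frac{81}{65} + \frac{7 F}{65}$ ($U{\left(F,P \right)} = \frac{81 + 7 F}{65} = \left(81 + 7 F\right) \frac{1}{65} = \frac{81}{65} + \frac{7 F}{65}$)
$r{\left(x,h \right)} = 114$
$\sqrt{U{\left(-6,-113 \right)} + r{\left(7 \left(-5\right) 2,-60 \right)}} = \sqrt{\left(\frac{81}{65} + \frac{7}{65} \left(-6\right)\right) + 114} = \sqrt{\left(\frac{81}{65} - \frac{42}{65}\right) + 114} = \sqrt{\frac{3}{5} + 114} = \sqrt{\frac{573}{5}} = \frac{\sqrt{2865}}{5}$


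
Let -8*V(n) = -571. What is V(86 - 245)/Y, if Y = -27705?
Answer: -571/221640 ≈ -0.0025763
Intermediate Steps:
V(n) = 571/8 (V(n) = -⅛*(-571) = 571/8)
V(86 - 245)/Y = (571/8)/(-27705) = (571/8)*(-1/27705) = -571/221640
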